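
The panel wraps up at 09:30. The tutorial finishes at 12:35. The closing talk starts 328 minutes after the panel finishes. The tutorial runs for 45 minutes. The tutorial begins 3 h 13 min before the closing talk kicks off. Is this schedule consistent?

No

The closing talk starts at 09:30 + 328 min = 14:58.
The tutorial starts at 14:58 − 193 min = 11:45.
The tutorial ends at 11:45 + 45 min = 12:30.
But the tutorial is also said to end at 12:35 — a 5-minute conflict.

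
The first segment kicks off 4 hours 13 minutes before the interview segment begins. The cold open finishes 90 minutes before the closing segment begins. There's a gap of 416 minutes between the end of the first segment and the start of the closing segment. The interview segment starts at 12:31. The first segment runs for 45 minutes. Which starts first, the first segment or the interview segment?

the first segment

The first segment starts at 12:31 − 253 min = 08:18.
The first segment starts at 08:18 and the interview segment starts at 12:31, so the first segment is first.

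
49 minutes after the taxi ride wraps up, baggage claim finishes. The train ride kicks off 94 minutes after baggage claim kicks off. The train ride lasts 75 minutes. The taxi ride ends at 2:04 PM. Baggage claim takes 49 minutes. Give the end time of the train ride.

4:53 PM

Baggage claim ends at 2:04 PM + 49 min = 2:53 PM.
Baggage claim starts at 2:53 PM − 49 min = 2:04 PM.
The train ride starts at 2:04 PM + 94 min = 3:38 PM.
The train ride ends at 3:38 PM + 75 min = 4:53 PM.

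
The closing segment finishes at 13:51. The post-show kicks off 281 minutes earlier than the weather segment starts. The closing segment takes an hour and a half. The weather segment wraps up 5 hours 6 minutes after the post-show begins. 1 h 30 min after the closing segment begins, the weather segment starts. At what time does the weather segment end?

The closing segment starts at 13:51 − 90 min = 12:21.
The weather segment starts at 12:21 + 90 min = 13:51.
The post-show starts at 13:51 − 281 min = 09:10.
The weather segment ends at 09:10 + 306 min = 14:16.

14:16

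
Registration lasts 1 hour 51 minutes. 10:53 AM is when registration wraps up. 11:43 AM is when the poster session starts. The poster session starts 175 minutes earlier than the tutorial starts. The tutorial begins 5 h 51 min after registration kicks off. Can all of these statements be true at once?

No

Registration starts at 10:53 AM − 111 min = 9:02 AM.
The tutorial starts at 9:02 AM + 351 min = 2:53 PM.
The poster session starts at 2:53 PM − 175 min = 11:58 AM.
But the poster session is also said to start at 11:43 AM — a 15-minute conflict.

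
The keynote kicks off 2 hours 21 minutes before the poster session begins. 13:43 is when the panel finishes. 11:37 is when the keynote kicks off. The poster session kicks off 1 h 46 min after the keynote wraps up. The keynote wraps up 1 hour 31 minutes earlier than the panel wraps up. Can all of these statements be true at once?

Yes

The keynote ends at 13:43 − 91 min = 12:12.
The poster session starts at 12:12 + 106 min = 13:58.
The keynote starts at 13:58 − 141 min = 11:37.
That matches the stated 11:37, so the schedule is consistent.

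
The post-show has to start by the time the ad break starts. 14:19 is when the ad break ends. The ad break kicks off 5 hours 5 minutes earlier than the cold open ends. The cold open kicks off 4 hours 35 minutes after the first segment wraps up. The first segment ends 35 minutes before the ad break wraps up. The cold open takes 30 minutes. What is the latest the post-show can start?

13:44

The first segment ends at 14:19 − 35 min = 13:44.
The cold open starts at 13:44 + 275 min = 18:19.
The cold open ends at 18:19 + 30 min = 18:49.
The ad break starts at 18:49 − 305 min = 13:44.
The post-show is bounded by the ad break, so the latest it can start is 13:44.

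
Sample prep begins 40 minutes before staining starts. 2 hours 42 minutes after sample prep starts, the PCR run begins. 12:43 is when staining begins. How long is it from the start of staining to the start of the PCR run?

Sample prep starts at 12:43 − 40 min = 12:03.
The PCR run starts at 12:03 + 162 min = 14:45.
From 12:43 to 14:45 is 2 hours 2 minutes.

2 hours 2 minutes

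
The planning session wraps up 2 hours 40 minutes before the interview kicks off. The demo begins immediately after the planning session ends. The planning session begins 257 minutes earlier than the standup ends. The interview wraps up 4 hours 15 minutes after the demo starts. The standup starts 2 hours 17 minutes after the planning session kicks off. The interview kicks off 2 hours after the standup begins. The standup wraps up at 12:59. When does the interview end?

The planning session starts at 12:59 − 257 min = 08:42.
The standup starts at 08:42 + 137 min = 10:59.
The interview starts at 10:59 + 120 min = 12:59.
The planning session ends at 12:59 − 160 min = 10:19.
So the demo starts at 10:19.
The interview ends at 10:19 + 255 min = 14:34.

14:34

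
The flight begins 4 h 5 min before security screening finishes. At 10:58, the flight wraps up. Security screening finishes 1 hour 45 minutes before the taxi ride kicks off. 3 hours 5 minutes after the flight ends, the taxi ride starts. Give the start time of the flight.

The taxi ride starts at 10:58 + 185 min = 14:03.
Security screening ends at 14:03 − 105 min = 12:18.
The flight starts at 12:18 − 245 min = 08:13.

08:13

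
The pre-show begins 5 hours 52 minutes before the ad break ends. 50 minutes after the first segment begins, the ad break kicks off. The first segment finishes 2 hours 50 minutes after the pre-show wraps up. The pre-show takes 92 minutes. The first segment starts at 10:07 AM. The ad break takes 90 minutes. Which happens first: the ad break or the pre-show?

The ad break starts at 10:07 AM + 50 min = 10:57 AM.
The ad break ends at 10:57 AM + 90 min = 12:27 PM.
The pre-show starts at 12:27 PM − 352 min = 6:35 AM.
The ad break starts at 10:57 AM and the pre-show starts at 6:35 AM, so the pre-show is first.

the pre-show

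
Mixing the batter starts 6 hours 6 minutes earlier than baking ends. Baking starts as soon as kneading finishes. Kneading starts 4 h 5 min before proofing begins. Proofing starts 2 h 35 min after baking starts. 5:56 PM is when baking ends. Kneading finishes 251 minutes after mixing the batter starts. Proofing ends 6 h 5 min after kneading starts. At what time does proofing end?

8:36 PM

Mixing the batter starts at 5:56 PM − 366 min = 11:50 AM.
Kneading ends at 11:50 AM + 251 min = 4:01 PM.
So baking starts at 4:01 PM.
Proofing starts at 4:01 PM + 155 min = 6:36 PM.
Kneading starts at 6:36 PM − 245 min = 2:31 PM.
Proofing ends at 2:31 PM + 365 min = 8:36 PM.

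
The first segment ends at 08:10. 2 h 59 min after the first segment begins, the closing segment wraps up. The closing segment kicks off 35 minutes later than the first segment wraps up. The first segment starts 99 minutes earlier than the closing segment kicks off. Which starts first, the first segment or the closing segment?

the first segment

The closing segment starts at 08:10 + 35 min = 08:45.
The first segment starts at 08:45 − 99 min = 07:06.
The first segment starts at 07:06 and the closing segment starts at 08:45, so the first segment is first.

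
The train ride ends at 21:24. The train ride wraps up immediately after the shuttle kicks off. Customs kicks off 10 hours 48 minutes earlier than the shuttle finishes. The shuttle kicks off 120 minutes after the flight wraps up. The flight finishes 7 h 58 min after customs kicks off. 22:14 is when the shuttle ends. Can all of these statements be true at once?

Customs starts at 22:14 − 648 min = 11:26.
The flight ends at 11:26 + 478 min = 19:24.
The shuttle starts at 19:24 + 120 min = 21:24.
So the train ride ends at 21:24.
That matches the stated 21:24, so the schedule is consistent.

Yes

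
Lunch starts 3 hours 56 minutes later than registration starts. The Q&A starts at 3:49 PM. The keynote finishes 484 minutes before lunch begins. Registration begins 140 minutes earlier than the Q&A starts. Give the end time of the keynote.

9:21 AM

Registration starts at 3:49 PM − 140 min = 1:29 PM.
Lunch starts at 1:29 PM + 236 min = 5:25 PM.
The keynote ends at 5:25 PM − 484 min = 9:21 AM.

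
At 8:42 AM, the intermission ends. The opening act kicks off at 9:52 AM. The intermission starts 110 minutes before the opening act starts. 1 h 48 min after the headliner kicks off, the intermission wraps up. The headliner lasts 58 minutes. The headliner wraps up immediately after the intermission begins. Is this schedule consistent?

No

The intermission starts at 9:52 AM − 110 min = 8:02 AM.
So the headliner ends at 8:02 AM.
The headliner starts at 8:02 AM − 58 min = 7:04 AM.
The intermission ends at 7:04 AM + 108 min = 8:52 AM.
But the intermission is also said to end at 8:42 AM — a 10-minute conflict.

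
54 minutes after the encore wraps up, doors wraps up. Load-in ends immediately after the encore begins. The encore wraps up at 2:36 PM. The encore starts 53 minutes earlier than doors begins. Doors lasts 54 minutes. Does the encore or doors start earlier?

the encore

Doors ends at 2:36 PM + 54 min = 3:30 PM.
Doors starts at 3:30 PM − 54 min = 2:36 PM.
The encore starts at 2:36 PM − 53 min = 1:43 PM.
The encore starts at 1:43 PM and doors starts at 2:36 PM, so the encore is first.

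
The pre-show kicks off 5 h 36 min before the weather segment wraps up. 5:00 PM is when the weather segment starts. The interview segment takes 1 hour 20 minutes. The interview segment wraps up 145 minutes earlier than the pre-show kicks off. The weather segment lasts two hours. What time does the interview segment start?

9:39 AM

The weather segment ends at 5:00 PM + 120 min = 7:00 PM.
The pre-show starts at 7:00 PM − 336 min = 1:24 PM.
The interview segment ends at 1:24 PM − 145 min = 10:59 AM.
The interview segment starts at 10:59 AM − 80 min = 9:39 AM.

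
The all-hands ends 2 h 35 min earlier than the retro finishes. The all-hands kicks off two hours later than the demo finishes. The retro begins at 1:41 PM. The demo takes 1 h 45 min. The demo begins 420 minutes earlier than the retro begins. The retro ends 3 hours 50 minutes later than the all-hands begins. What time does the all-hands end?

The demo starts at 1:41 PM − 420 min = 6:41 AM.
The demo ends at 6:41 AM + 105 min = 8:26 AM.
The all-hands starts at 8:26 AM + 120 min = 10:26 AM.
The retro ends at 10:26 AM + 230 min = 2:16 PM.
The all-hands ends at 2:16 PM − 155 min = 11:41 AM.

11:41 AM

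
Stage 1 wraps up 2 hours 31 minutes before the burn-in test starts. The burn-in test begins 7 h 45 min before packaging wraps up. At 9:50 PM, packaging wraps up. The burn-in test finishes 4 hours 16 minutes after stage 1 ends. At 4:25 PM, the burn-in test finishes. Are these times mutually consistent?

The burn-in test starts at 9:50 PM − 465 min = 2:05 PM.
Stage 1 ends at 2:05 PM − 151 min = 11:34 AM.
The burn-in test ends at 11:34 AM + 256 min = 3:50 PM.
But the burn-in test is also said to end at 4:25 PM — a 35-minute conflict.

No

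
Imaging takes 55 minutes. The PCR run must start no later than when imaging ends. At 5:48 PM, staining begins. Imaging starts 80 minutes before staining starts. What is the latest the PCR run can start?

Imaging starts at 5:48 PM − 80 min = 4:28 PM.
Imaging ends at 4:28 PM + 55 min = 5:23 PM.
The PCR run is bounded by imaging, so the latest it can start is 5:23 PM.

5:23 PM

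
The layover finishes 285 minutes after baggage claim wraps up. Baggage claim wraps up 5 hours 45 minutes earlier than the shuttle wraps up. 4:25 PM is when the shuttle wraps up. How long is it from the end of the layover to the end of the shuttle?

Baggage claim ends at 4:25 PM − 345 min = 10:40 AM.
The layover ends at 10:40 AM + 285 min = 3:25 PM.
From 3:25 PM to 4:25 PM is an hour.

an hour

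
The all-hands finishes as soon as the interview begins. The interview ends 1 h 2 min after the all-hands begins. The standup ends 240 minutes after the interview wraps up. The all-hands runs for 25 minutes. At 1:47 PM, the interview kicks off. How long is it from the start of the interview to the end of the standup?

The all-hands ends at 1:47 PM.
The all-hands starts at 1:47 PM − 25 min = 1:22 PM.
The interview ends at 1:22 PM + 62 min = 2:24 PM.
The standup ends at 2:24 PM + 240 min = 6:24 PM.
From 1:47 PM to 6:24 PM is 4 h 37 min.

4 h 37 min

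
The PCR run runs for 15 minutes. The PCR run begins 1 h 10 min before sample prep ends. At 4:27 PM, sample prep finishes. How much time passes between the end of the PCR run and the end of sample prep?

The PCR run starts at 4:27 PM − 70 min = 3:17 PM.
The PCR run ends at 3:17 PM + 15 min = 3:32 PM.
From 3:32 PM to 4:27 PM is 55 minutes.

55 minutes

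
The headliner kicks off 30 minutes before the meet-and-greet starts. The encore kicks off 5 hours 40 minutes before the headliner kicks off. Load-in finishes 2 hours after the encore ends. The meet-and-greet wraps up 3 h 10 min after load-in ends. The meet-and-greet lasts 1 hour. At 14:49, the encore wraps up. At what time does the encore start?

12:49

Load-in ends at 14:49 + 120 min = 16:49.
The meet-and-greet ends at 16:49 + 190 min = 19:59.
The meet-and-greet starts at 19:59 − 60 min = 18:59.
The headliner starts at 18:59 − 30 min = 18:29.
The encore starts at 18:29 − 340 min = 12:49.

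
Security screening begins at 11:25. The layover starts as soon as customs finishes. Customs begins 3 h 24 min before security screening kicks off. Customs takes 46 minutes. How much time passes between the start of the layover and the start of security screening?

2 hours 38 minutes

Customs starts at 11:25 − 204 min = 08:01.
Customs ends at 08:01 + 46 min = 08:47.
So the layover starts at 08:47.
From 08:47 to 11:25 is 2 hours 38 minutes.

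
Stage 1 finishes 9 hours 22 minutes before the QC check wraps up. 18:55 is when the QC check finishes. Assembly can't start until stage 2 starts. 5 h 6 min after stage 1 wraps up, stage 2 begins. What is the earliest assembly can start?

14:39

Stage 1 ends at 18:55 − 562 min = 09:33.
Stage 2 starts at 09:33 + 306 min = 14:39.
Assembly is bounded by stage 2, so the earliest it can start is 14:39.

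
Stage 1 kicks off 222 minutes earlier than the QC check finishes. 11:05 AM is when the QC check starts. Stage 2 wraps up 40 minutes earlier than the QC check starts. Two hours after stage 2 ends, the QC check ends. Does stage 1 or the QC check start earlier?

Stage 2 ends at 11:05 AM − 40 min = 10:25 AM.
The QC check ends at 10:25 AM + 120 min = 12:25 PM.
Stage 1 starts at 12:25 PM − 222 min = 8:43 AM.
Stage 1 starts at 8:43 AM and the QC check starts at 11:05 AM, so stage 1 is first.

stage 1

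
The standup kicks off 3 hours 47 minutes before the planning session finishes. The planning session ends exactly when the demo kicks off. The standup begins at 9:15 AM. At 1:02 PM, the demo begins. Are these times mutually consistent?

Yes

The planning session ends at 1:02 PM.
The standup starts at 1:02 PM − 227 min = 9:15 AM.
That matches the stated 9:15 AM, so the schedule is consistent.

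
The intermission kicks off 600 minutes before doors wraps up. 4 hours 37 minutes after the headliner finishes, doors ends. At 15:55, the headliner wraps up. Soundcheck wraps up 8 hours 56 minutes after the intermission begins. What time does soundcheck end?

Doors ends at 15:55 + 277 min = 20:32.
The intermission starts at 20:32 − 600 min = 10:32.
Soundcheck ends at 10:32 + 536 min = 19:28.

19:28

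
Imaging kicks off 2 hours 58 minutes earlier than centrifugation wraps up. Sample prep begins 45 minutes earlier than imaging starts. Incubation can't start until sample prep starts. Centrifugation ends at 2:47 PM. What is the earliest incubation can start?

Imaging starts at 2:47 PM − 178 min = 11:49 AM.
Sample prep starts at 11:49 AM − 45 min = 11:04 AM.
Incubation is bounded by sample prep, so the earliest it can start is 11:04 AM.

11:04 AM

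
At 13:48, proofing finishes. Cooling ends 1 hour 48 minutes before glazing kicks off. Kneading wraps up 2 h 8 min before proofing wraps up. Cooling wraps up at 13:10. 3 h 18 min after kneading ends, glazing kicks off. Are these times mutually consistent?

Yes

Kneading ends at 13:48 − 128 min = 11:40.
Glazing starts at 11:40 + 198 min = 14:58.
Cooling ends at 14:58 − 108 min = 13:10.
That matches the stated 13:10, so the schedule is consistent.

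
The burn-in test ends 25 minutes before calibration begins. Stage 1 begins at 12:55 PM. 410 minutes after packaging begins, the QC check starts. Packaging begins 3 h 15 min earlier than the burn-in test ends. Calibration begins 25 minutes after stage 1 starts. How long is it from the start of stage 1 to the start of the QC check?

3 hours 35 minutes

Calibration starts at 12:55 PM + 25 min = 1:20 PM.
The burn-in test ends at 1:20 PM − 25 min = 12:55 PM.
Packaging starts at 12:55 PM − 195 min = 9:40 AM.
The QC check starts at 9:40 AM + 410 min = 4:30 PM.
From 12:55 PM to 4:30 PM is 3 hours 35 minutes.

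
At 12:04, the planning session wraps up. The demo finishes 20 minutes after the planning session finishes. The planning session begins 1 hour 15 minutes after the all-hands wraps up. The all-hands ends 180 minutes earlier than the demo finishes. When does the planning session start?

The demo ends at 12:04 + 20 min = 12:24.
The all-hands ends at 12:24 − 180 min = 09:24.
The planning session starts at 09:24 + 75 min = 10:39.

10:39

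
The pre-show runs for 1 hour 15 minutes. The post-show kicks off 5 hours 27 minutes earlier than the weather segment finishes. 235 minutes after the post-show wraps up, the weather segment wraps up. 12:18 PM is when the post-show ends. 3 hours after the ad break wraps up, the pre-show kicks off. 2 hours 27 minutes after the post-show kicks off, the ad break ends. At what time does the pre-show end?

The weather segment ends at 12:18 PM + 235 min = 4:13 PM.
The post-show starts at 4:13 PM − 327 min = 10:46 AM.
The ad break ends at 10:46 AM + 147 min = 1:13 PM.
The pre-show starts at 1:13 PM + 180 min = 4:13 PM.
The pre-show ends at 4:13 PM + 75 min = 5:28 PM.

5:28 PM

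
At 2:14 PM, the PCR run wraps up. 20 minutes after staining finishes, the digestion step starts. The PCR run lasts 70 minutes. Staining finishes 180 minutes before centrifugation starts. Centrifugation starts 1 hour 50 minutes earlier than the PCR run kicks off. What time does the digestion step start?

8:34 AM

The PCR run starts at 2:14 PM − 70 min = 1:04 PM.
Centrifugation starts at 1:04 PM − 110 min = 11:14 AM.
Staining ends at 11:14 AM − 180 min = 8:14 AM.
The digestion step starts at 8:14 AM + 20 min = 8:34 AM.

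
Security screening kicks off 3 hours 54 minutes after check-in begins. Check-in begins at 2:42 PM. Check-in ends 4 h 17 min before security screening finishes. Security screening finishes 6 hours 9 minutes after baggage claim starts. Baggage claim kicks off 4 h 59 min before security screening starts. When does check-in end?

3:29 PM

Security screening starts at 2:42 PM + 234 min = 6:36 PM.
Baggage claim starts at 6:36 PM − 299 min = 1:37 PM.
Security screening ends at 1:37 PM + 369 min = 7:46 PM.
Check-in ends at 7:46 PM − 257 min = 3:29 PM.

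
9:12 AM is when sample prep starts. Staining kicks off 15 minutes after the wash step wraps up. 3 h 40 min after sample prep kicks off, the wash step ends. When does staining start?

The wash step ends at 9:12 AM + 220 min = 12:52 PM.
Staining starts at 12:52 PM + 15 min = 1:07 PM.

1:07 PM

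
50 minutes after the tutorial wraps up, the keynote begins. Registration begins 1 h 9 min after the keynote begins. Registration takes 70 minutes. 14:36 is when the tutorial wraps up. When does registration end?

The keynote starts at 14:36 + 50 min = 15:26.
Registration starts at 15:26 + 69 min = 16:35.
Registration ends at 16:35 + 70 min = 17:45.

17:45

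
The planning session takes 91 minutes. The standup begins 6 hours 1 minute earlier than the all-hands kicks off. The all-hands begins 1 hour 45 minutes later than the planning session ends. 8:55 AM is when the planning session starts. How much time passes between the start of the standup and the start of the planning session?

165 minutes

The planning session ends at 8:55 AM + 91 min = 10:26 AM.
The all-hands starts at 10:26 AM + 105 min = 12:11 PM.
The standup starts at 12:11 PM − 361 min = 6:10 AM.
From 6:10 AM to 8:55 AM is 165 minutes.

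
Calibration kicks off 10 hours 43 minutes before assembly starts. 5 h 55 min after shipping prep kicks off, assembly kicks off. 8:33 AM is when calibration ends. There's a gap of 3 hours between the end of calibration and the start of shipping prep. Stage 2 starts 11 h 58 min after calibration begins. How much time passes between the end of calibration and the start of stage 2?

10 h 10 min

Shipping prep starts at 8:33 AM + 180 min = 11:33 AM.
Assembly starts at 11:33 AM + 355 min = 5:28 PM.
Calibration starts at 5:28 PM − 643 min = 6:45 AM.
Stage 2 starts at 6:45 AM + 718 min = 6:43 PM.
From 8:33 AM to 6:43 PM is 10 h 10 min.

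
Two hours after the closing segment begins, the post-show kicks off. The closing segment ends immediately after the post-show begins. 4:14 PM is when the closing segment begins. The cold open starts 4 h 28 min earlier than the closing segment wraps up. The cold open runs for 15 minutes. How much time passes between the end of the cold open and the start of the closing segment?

2 hours 13 minutes

The post-show starts at 4:14 PM + 120 min = 6:14 PM.
So the closing segment ends at 6:14 PM.
The cold open starts at 6:14 PM − 268 min = 1:46 PM.
The cold open ends at 1:46 PM + 15 min = 2:01 PM.
From 2:01 PM to 4:14 PM is 2 hours 13 minutes.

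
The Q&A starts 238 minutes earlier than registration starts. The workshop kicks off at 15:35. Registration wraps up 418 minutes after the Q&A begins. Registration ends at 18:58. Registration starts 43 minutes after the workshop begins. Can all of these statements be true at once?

No

Registration starts at 15:35 + 43 min = 16:18.
The Q&A starts at 16:18 − 238 min = 12:20.
Registration ends at 12:20 + 418 min = 19:18.
But registration is also said to end at 18:58 — a 20-minute conflict.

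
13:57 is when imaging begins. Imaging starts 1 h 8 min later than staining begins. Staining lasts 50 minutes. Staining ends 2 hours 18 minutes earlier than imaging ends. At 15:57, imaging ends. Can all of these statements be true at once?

Yes

Staining ends at 15:57 − 138 min = 13:39.
Staining starts at 13:39 − 50 min = 12:49.
Imaging starts at 12:49 + 68 min = 13:57.
That matches the stated 13:57, so the schedule is consistent.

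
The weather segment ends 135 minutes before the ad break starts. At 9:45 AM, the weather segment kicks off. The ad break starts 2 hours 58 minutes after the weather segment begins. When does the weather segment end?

10:28 AM

The ad break starts at 9:45 AM + 178 min = 12:43 PM.
The weather segment ends at 12:43 PM − 135 min = 10:28 AM.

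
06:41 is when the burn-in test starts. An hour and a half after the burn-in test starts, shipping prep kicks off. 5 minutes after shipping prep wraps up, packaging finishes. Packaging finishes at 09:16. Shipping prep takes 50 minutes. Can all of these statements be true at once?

Shipping prep starts at 06:41 + 90 min = 08:11.
Shipping prep ends at 08:11 + 50 min = 09:01.
Packaging ends at 09:01 + 5 min = 09:06.
But packaging is also said to end at 09:16 — a 10-minute conflict.

No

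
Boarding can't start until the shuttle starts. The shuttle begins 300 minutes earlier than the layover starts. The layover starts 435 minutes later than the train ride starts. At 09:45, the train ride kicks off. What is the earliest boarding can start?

The layover starts at 09:45 + 435 min = 17:00.
The shuttle starts at 17:00 − 300 min = 12:00.
Boarding is bounded by the shuttle, so the earliest it can start is 12:00.

12:00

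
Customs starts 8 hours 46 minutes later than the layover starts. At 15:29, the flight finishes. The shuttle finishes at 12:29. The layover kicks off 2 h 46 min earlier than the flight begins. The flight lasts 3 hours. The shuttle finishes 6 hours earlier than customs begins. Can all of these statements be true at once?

The flight starts at 15:29 − 180 min = 12:29.
The layover starts at 12:29 − 166 min = 09:43.
Customs starts at 09:43 + 526 min = 18:29.
The shuttle ends at 18:29 − 360 min = 12:29.
That matches the stated 12:29, so the schedule is consistent.

Yes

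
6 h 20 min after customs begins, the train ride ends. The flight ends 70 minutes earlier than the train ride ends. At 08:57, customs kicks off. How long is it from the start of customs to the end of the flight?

The train ride ends at 08:57 + 380 min = 15:17.
The flight ends at 15:17 − 70 min = 14:07.
From 08:57 to 14:07 is 5 hours 10 minutes.

5 hours 10 minutes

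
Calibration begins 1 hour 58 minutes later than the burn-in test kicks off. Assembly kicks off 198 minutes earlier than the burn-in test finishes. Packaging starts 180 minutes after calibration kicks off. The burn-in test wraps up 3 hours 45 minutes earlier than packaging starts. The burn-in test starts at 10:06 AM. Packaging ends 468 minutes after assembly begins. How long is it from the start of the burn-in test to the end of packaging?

Calibration starts at 10:06 AM + 118 min = 12:04 PM.
Packaging starts at 12:04 PM + 180 min = 3:04 PM.
The burn-in test ends at 3:04 PM − 225 min = 11:19 AM.
Assembly starts at 11:19 AM − 198 min = 8:01 AM.
Packaging ends at 8:01 AM + 468 min = 3:49 PM.
From 10:06 AM to 3:49 PM is 343 minutes.

343 minutes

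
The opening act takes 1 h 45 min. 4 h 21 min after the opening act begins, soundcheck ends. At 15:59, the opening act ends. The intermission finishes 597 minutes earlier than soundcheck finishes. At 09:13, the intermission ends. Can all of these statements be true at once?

The opening act starts at 15:59 − 105 min = 14:14.
Soundcheck ends at 14:14 + 261 min = 18:35.
The intermission ends at 18:35 − 597 min = 08:38.
But the intermission is also said to end at 09:13 — a 35-minute conflict.

No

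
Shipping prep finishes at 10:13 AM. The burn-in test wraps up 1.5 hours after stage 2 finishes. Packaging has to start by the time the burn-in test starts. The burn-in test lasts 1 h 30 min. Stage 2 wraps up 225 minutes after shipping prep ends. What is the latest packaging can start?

1:58 PM

Stage 2 ends at 10:13 AM + 225 min = 1:58 PM.
The burn-in test ends at 1:58 PM + 90 min = 3:28 PM.
The burn-in test starts at 3:28 PM − 90 min = 1:58 PM.
Packaging is bounded by the burn-in test, so the latest it can start is 1:58 PM.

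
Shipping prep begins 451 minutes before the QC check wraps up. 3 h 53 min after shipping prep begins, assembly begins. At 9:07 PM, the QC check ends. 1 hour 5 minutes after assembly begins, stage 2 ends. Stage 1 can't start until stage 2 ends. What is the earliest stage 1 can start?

Shipping prep starts at 9:07 PM − 451 min = 1:36 PM.
Assembly starts at 1:36 PM + 233 min = 5:29 PM.
Stage 2 ends at 5:29 PM + 65 min = 6:34 PM.
Stage 1 is bounded by stage 2, so the earliest it can start is 6:34 PM.

6:34 PM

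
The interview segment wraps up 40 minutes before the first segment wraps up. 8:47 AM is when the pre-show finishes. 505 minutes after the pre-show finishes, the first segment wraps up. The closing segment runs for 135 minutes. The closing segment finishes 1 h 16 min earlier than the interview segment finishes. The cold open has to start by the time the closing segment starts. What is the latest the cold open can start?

1:01 PM

The first segment ends at 8:47 AM + 505 min = 5:12 PM.
The interview segment ends at 5:12 PM − 40 min = 4:32 PM.
The closing segment ends at 4:32 PM − 76 min = 3:16 PM.
The closing segment starts at 3:16 PM − 135 min = 1:01 PM.
The cold open is bounded by the closing segment, so the latest it can start is 1:01 PM.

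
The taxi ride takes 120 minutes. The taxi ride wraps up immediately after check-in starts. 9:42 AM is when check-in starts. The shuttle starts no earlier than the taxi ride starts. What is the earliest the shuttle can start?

7:42 AM

The taxi ride ends at 9:42 AM.
The taxi ride starts at 9:42 AM − 120 min = 7:42 AM.
The shuttle is bounded by the taxi ride, so the earliest it can start is 7:42 AM.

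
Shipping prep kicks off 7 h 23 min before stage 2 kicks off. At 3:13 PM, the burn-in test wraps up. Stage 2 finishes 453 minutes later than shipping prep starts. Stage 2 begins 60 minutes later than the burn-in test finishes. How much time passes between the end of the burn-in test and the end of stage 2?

1 hour 10 minutes

Stage 2 starts at 3:13 PM + 60 min = 4:13 PM.
Shipping prep starts at 4:13 PM − 443 min = 8:50 AM.
Stage 2 ends at 8:50 AM + 453 min = 4:23 PM.
From 3:13 PM to 4:23 PM is 1 hour 10 minutes.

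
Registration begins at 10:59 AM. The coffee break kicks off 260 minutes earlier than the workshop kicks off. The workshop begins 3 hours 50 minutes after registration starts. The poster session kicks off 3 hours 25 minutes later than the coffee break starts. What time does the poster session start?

The workshop starts at 10:59 AM + 230 min = 2:49 PM.
The coffee break starts at 2:49 PM − 260 min = 10:29 AM.
The poster session starts at 10:29 AM + 205 min = 1:54 PM.

1:54 PM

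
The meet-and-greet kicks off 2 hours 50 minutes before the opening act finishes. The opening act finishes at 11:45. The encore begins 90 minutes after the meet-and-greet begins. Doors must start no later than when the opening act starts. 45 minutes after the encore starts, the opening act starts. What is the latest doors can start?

The meet-and-greet starts at 11:45 − 170 min = 08:55.
The encore starts at 08:55 + 90 min = 10:25.
The opening act starts at 10:25 + 45 min = 11:10.
Doors is bounded by the opening act, so the latest it can start is 11:10.

11:10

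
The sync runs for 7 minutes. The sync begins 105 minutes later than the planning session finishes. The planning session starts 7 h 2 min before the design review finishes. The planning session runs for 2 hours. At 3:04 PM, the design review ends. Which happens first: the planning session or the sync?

The planning session starts at 3:04 PM − 422 min = 8:02 AM.
The planning session ends at 8:02 AM + 120 min = 10:02 AM.
The sync starts at 10:02 AM + 105 min = 11:47 AM.
The planning session starts at 8:02 AM and the sync starts at 11:47 AM, so the planning session is first.

the planning session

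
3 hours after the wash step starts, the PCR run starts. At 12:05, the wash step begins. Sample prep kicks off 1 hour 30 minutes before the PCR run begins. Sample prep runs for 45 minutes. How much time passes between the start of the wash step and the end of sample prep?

The PCR run starts at 12:05 + 180 min = 15:05.
Sample prep starts at 15:05 − 90 min = 13:35.
Sample prep ends at 13:35 + 45 min = 14:20.
From 12:05 to 14:20 is 135 minutes.

135 minutes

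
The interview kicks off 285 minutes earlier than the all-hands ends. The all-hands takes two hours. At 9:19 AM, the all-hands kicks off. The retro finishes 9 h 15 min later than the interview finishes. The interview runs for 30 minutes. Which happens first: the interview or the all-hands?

The all-hands ends at 9:19 AM + 120 min = 11:19 AM.
The interview starts at 11:19 AM − 285 min = 6:34 AM.
The interview starts at 6:34 AM and the all-hands starts at 9:19 AM, so the interview is first.

the interview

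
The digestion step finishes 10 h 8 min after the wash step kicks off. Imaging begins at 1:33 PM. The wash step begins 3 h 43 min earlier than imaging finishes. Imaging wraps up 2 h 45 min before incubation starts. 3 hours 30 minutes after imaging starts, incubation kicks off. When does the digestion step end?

8:43 PM

Incubation starts at 1:33 PM + 210 min = 5:03 PM.
Imaging ends at 5:03 PM − 165 min = 2:18 PM.
The wash step starts at 2:18 PM − 223 min = 10:35 AM.
The digestion step ends at 10:35 AM + 608 min = 8:43 PM.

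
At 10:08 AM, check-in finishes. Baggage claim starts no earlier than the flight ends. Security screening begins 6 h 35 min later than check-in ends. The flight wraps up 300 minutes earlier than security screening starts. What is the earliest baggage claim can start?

11:43 AM

Security screening starts at 10:08 AM + 395 min = 4:43 PM.
The flight ends at 4:43 PM − 300 min = 11:43 AM.
Baggage claim is bounded by the flight, so the earliest it can start is 11:43 AM.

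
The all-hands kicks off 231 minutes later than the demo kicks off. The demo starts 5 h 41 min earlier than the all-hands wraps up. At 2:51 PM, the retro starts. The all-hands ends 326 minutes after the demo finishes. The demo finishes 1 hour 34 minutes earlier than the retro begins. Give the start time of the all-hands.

The demo ends at 2:51 PM − 94 min = 1:17 PM.
The all-hands ends at 1:17 PM + 326 min = 6:43 PM.
The demo starts at 6:43 PM − 341 min = 1:02 PM.
The all-hands starts at 1:02 PM + 231 min = 4:53 PM.

4:53 PM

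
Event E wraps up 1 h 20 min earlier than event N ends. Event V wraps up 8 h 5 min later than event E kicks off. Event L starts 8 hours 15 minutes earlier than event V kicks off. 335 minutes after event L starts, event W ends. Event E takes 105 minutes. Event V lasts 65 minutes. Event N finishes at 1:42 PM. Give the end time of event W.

Event E ends at 1:42 PM − 80 min = 12:22 PM.
Event E starts at 12:22 PM − 105 min = 10:37 AM.
Event V ends at 10:37 AM + 485 min = 6:42 PM.
Event V starts at 6:42 PM − 65 min = 5:37 PM.
Event L starts at 5:37 PM − 495 min = 9:22 AM.
Event W ends at 9:22 AM + 335 min = 2:57 PM.

2:57 PM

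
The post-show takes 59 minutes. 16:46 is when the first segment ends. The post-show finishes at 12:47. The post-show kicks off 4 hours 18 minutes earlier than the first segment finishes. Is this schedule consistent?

No

The post-show starts at 16:46 − 258 min = 12:28.
The post-show ends at 12:28 + 59 min = 13:27.
But the post-show is also said to end at 12:47 — a 40-minute conflict.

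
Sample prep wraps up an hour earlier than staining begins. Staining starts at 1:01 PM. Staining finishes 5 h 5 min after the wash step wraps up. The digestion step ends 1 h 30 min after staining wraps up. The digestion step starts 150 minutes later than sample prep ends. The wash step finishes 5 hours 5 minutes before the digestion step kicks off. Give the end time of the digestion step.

Sample prep ends at 1:01 PM − 60 min = 12:01 PM.
The digestion step starts at 12:01 PM + 150 min = 2:31 PM.
The wash step ends at 2:31 PM − 305 min = 9:26 AM.
Staining ends at 9:26 AM + 305 min = 2:31 PM.
The digestion step ends at 2:31 PM + 90 min = 4:01 PM.

4:01 PM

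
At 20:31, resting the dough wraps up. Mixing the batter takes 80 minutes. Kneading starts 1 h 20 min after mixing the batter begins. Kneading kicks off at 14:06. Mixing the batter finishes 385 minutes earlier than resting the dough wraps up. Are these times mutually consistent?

Mixing the batter ends at 20:31 − 385 min = 14:06.
Mixing the batter starts at 14:06 − 80 min = 12:46.
Kneading starts at 12:46 + 80 min = 14:06.
That matches the stated 14:06, so the schedule is consistent.

Yes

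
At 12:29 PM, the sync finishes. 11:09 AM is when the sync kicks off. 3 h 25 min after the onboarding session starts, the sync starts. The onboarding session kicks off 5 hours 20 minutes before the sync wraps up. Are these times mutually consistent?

No

The onboarding session starts at 12:29 PM − 320 min = 7:09 AM.
The sync starts at 7:09 AM + 205 min = 10:34 AM.
But the sync is also said to start at 11:09 AM — a 35-minute conflict.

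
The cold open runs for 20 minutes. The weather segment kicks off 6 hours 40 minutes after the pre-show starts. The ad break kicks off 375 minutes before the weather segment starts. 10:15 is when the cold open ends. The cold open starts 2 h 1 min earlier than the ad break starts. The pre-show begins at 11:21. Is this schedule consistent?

The weather segment starts at 11:21 + 400 min = 18:01.
The ad break starts at 18:01 − 375 min = 11:46.
The cold open starts at 11:46 − 121 min = 09:45.
The cold open ends at 09:45 + 20 min = 10:05.
But the cold open is also said to end at 10:15 — a 10-minute conflict.

No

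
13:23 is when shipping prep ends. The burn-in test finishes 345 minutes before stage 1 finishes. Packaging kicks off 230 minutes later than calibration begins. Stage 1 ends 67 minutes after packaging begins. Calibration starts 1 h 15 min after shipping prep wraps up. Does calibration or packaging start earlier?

Calibration starts at 13:23 + 75 min = 14:38.
Packaging starts at 14:38 + 230 min = 18:28.
Calibration starts at 14:38 and packaging starts at 18:28, so calibration is first.

calibration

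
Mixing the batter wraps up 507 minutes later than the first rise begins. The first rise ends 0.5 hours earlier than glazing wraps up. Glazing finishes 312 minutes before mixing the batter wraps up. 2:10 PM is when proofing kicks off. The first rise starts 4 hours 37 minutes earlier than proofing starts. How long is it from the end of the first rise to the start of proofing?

1 h 52 min

The first rise starts at 2:10 PM − 277 min = 9:33 AM.
Mixing the batter ends at 9:33 AM + 507 min = 6:00 PM.
Glazing ends at 6:00 PM − 312 min = 12:48 PM.
The first rise ends at 12:48 PM − 30 min = 12:18 PM.
From 12:18 PM to 2:10 PM is 1 h 52 min.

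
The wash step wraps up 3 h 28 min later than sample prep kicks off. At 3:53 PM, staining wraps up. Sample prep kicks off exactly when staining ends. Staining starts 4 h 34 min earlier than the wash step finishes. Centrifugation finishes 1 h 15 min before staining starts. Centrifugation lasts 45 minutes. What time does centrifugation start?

Sample prep starts at 3:53 PM.
The wash step ends at 3:53 PM + 208 min = 7:21 PM.
Staining starts at 7:21 PM − 274 min = 2:47 PM.
Centrifugation ends at 2:47 PM − 75 min = 1:32 PM.
Centrifugation starts at 1:32 PM − 45 min = 12:47 PM.

12:47 PM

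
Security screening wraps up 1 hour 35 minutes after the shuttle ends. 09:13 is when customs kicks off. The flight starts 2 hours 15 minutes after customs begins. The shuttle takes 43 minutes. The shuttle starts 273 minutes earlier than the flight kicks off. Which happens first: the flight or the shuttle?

the shuttle

The flight starts at 09:13 + 135 min = 11:28.
The shuttle starts at 11:28 − 273 min = 06:55.
The flight starts at 11:28 and the shuttle starts at 06:55, so the shuttle is first.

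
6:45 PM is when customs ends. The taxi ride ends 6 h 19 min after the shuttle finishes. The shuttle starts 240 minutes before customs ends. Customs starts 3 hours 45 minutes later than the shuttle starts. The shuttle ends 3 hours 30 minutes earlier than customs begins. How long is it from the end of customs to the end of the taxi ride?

The shuttle starts at 6:45 PM − 240 min = 2:45 PM.
Customs starts at 2:45 PM + 225 min = 6:30 PM.
The shuttle ends at 6:30 PM − 210 min = 3:00 PM.
The taxi ride ends at 3:00 PM + 379 min = 9:19 PM.
From 6:45 PM to 9:19 PM is 2 hours 34 minutes.

2 hours 34 minutes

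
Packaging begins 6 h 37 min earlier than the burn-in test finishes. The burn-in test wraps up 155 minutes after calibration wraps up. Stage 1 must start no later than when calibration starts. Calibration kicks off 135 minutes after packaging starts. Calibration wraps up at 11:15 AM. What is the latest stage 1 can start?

The burn-in test ends at 11:15 AM + 155 min = 1:50 PM.
Packaging starts at 1:50 PM − 397 min = 7:13 AM.
Calibration starts at 7:13 AM + 135 min = 9:28 AM.
Stage 1 is bounded by calibration, so the latest it can start is 9:28 AM.

9:28 AM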